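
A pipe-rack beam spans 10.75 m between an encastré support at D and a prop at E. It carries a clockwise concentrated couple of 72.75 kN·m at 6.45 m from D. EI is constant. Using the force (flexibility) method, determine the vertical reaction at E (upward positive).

R_E = 8.527 kN

Release the roller at E. Primary structure: cantilever fixed at D.
Deflection at E on the released cantilever, summing each load's contribution:
  clockwise couple 72.75 at a = 6.45: M₀a(2L − a)/(2EI) = 3531/EI
Flexibility coefficient — unit upward force at E: δ_{EE} = L³/(3EI) = 414.1/EI.
Compatibility at E: δ_0 − R_E·δ_{EE} = 0, so R_E = 3531/414.1 = 8.527 kN.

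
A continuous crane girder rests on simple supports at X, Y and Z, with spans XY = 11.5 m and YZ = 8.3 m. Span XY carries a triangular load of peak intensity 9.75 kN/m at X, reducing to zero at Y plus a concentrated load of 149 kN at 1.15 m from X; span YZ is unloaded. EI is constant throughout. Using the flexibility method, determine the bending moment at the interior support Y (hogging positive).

Insert a hinge at Y; M_Y is the redundant, and each span becomes simply supported.
Rotations at Y on the released spans (each span's end-slope, ×1/EI):
  span XY: triangular load, peak 9.75: 7w₀L³/(360EI) = 288.3/EI
  span XY: point load 149 at a = 1.15: Pab(L + a)/(6LEI) = 325.1/EI
  relative rotation θ_0 = (613.5 + 0)/EI = 613.5/EI
A unit hogging moment at Y produces rotation L₁/(3EI) + L₂/(3EI) = 6.6/EI.
Slope continuity at Y: θ_0 = M_Y·6.6/EI, so M_Y = 613.5/6.6 = 92.95 kN·m (hogging).

M_Y = 92.95 kN·m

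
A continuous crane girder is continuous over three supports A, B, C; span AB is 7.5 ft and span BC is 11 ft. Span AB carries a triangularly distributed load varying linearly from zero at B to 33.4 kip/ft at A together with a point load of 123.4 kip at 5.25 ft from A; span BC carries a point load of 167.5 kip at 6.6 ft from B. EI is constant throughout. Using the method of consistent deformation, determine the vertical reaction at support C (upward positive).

Release continuity at B by inserting a hinge; the redundant is the internal moment M_B. The primary structure is two simply-supported spans AB and BC.
End slopes at the hinge B, treating each span as simply supported:
  span AB: triangular load, peak 33.4: 7w₀L³/(360EI) = 274/EI
  span AB: point load 123.4 at a = 5.25: Pab(L + a)/(6LEI) = 413/EI
  span BC: point load 167.5 at a = 6.6: Pab(L + b)/(6LEI) = 1135/EI
  relative rotation θ_0 = (687 + 1135)/EI = 1822/EI
A unit hogging moment at B produces rotation L₁/(3EI) + L₂/(3EI) = 6.167/EI.
Slope continuity at B: θ_0 = M_B·6.167/EI, so M_B = 1822/6.167 = 295.5 kip·ft (hogging).
Span BC, ΣM about C: R_B^{BC}·11 = 737 + 295.5, so R_B^{BC} = 93.86 kip and R_C = 167.5 − 93.86 = 73.64 kip.

R_C = 73.64 kip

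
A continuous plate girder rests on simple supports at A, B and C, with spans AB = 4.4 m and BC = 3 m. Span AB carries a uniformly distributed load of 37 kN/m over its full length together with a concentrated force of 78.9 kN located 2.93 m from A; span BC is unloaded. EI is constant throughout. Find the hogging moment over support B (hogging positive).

M_B = 91.49 kN·m

Release continuity at B by inserting a hinge; the redundant is the internal moment M_B. The primary structure is two simply-supported spans AB and BC.
Rotations at B on the released spans (each span's end-slope, ×1/EI):
  span AB: UDL 37: wL³/(24EI) = 131.3/EI
  span AB: point load 78.9 at a = 2.93: Pab(L + a)/(6LEI) = 94.35/EI
  relative rotation θ_0 = (225.7 + 0)/EI = 225.7/EI
A unit hogging moment at B produces rotation L₁/(3EI) + L₂/(3EI) = 2.467/EI.
Compatibility: M_B·(L₁+L₂)/(3EI) = θ_0, giving M_B = 91.49 kN·m (hogging).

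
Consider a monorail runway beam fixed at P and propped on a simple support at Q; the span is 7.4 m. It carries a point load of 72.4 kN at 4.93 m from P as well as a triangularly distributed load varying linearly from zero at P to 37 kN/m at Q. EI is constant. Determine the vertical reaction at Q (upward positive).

R_Q = 112.8 kN

Remove the prop at Q; the released (primary) structure is a cantilever built in at P.
Primary-structure tip deflection at Q by superposition:
  point load 72.4 at a = 4.93: Pa²(3L − a)/(6EI) = 5065/EI
  triangular load, peak 37 at the free end: 11w₀L⁴/(120EI) = 10170/EI
  δ_0 = 15235/EI
Tip deflection under a unit load at Q: L³/(3EI) = 135.1/EI.
Compatibility at Q: δ_0 − R_Q·δ_{QQ} = 0, so R_Q = 15235/135.1 = 112.8 kN.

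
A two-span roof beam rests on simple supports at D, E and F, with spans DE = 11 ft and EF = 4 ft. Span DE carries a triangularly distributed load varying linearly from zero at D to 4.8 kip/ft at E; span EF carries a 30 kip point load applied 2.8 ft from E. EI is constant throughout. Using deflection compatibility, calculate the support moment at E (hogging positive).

M_E = 32.76 kip·ft

Release continuity at E by inserting a hinge; the redundant is the internal moment M_E. The primary structure is two simply-supported spans DE and EF.
Rotations at E on the released spans (each span's end-slope, ×1/EI):
  span DE: triangular load, peak 4.8: w₀L³/(45EI) = 142/EI
  span EF: point load 30 at a = 2.8: Pab(L + b)/(6LEI) = 21.84/EI
  relative rotation θ_0 = (142 + 21.84)/EI = 163.8/EI
A unit hogging moment at E produces rotation L₁/(3EI) + L₂/(3EI) = 5/EI.
Slope continuity at E: θ_0 = M_E·5/EI, so M_E = 163.8/5 = 32.76 kip·ft (hogging).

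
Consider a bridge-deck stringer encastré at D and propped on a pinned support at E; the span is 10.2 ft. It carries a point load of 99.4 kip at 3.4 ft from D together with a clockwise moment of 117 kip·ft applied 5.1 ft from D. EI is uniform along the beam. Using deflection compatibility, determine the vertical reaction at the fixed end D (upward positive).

R_D = 71.77 kip

Choose R_E as the redundant. The primary structure is the cantilever fixed at D.
Downward deflection at the released point E due to the loads:
  point load 99.4 at a = 3.4: Pa²(3L − a)/(6EI) = 5209/EI
  clockwise couple 117 at a = 5.1: M₀a(2L − a)/(2EI) = 4565/EI
  δ_0 = 9774/EI
Tip deflection under a unit load at E: L³/(3EI) = 353.7/EI.
The prop prevents deflection at E: R_E = δ_0/δ_{EE} = 9774/353.7 = 27.63 kip.
Vertical equilibrium: R_D = ΣP − R_E = 99.4 − 27.63 = 71.77 kip.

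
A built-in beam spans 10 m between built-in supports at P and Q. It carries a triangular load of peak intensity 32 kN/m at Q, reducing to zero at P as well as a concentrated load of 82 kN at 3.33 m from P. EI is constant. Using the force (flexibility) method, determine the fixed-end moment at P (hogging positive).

M_P = 228.1 kN·m

Take the two fixed-end moments M_P, M_Q as redundants; the released structure is the simple span PQ.
On the primary (simply-supported) span, the end slopes from the loading are:
  at P: triangular load, peak 32: 7w₀L³/(360EI) = 622.2/EI
  at Q: triangular load, peak 32: w₀L³/(45EI) = 711.1/EI
  at P: point load 82 at a = 3.33: Pab(L + b)/(6LEI) = 506/EI
  at Q: point load 82 at a = 3.33: Pab(L + a)/(6LEI) = 404.6/EI
  θ_P0 = 1128/EI,  θ_Q0 = 1116/EI
Flexibility coefficients: a unit moment at one end gives L/(3EI) there and L/(6EI) at the far end, so f₁₁ = f₂₂ = 3.333/EI and f₁₂ = f₂₁ = 1.667/EI.
Compatibility — zero rotation at each built-in end:
  3.333 M_P + 1.667 M_Q = 1128
  1.667 M_P + 3.333 M_Q = 1116
Solving the pair gives M_P = 228.1 kN·m and M_Q = 220.6 kN·m (hogging).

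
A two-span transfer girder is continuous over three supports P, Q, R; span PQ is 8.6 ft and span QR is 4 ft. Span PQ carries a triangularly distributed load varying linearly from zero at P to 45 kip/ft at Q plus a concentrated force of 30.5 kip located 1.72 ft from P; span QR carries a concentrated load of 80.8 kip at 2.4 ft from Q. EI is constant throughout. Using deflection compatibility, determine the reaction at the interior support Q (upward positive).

Release continuity at Q by inserting a hinge; the redundant is the internal moment M_Q. The primary structure is two simply-supported spans PQ and QR.
Rotations at Q on the released spans (each span's end-slope, ×1/EI):
  span PQ: triangular load, peak 45: w₀L³/(45EI) = 636.1/EI
  span PQ: point load 30.5 at a = 1.72: Pab(L + a)/(6LEI) = 72.18/EI
  span QR: point load 80.8 at a = 2.4: Pab(L + b)/(6LEI) = 72.4/EI
  relative rotation θ_0 = (708.2 + 72.4)/EI = 780.6/EI
A unit hogging moment at Q produces rotation L₁/(3EI) + L₂/(3EI) = 4.2/EI.
Slope continuity at Q: θ_0 = M_Q·4.2/EI, so M_Q = 780.6/4.2 = 185.9 kip·ft (hogging).
Span PQ, ΣM about P with M_Q applied at Q: R_Q^{PQ}·8.6 = 1162 + 185.9, so R_Q^{PQ} = 156.7 kip and R_P = 224 − 156.7 = 67.29 kip.
Span QR, ΣM about R: R_Q^{QR}·4 = 129.3 + 185.9, so R_Q^{QR} = 78.79 kip and R_R = 80.8 − 78.79 = 2.013 kip.
R_Q = 156.7 + 78.79 = 235.5 kip.

R_Q = 235.5 kip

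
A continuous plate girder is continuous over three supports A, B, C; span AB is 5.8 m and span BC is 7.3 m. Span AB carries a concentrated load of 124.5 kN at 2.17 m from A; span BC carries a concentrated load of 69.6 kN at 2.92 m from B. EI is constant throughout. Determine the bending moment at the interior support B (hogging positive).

M_B = 105.8 kN·m

Insert a hinge at B; M_B is the redundant, and each span becomes simply supported.
End slopes at the hinge B, treating each span as simply supported:
  span AB: point load 124.5 at a = 2.17: Pab(L + a)/(6LEI) = 224.6/EI
  span BC: point load 69.6 at a = 2.92: Pab(L + b)/(6LEI) = 237.4/EI
  relative rotation θ_0 = (224.6 + 237.4)/EI = 462/EI
A unit hogging moment at B produces rotation L₁/(3EI) + L₂/(3EI) = 4.367/EI.
Slope continuity at B: θ_0 = M_B·4.367/EI, so M_B = 462/4.367 = 105.8 kN·m (hogging).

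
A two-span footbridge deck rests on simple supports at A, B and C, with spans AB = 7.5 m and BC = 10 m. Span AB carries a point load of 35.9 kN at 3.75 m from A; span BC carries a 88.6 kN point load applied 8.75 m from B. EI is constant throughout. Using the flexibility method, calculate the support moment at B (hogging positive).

Insert a hinge at B; M_B is the redundant, and each span becomes simply supported.
End slopes at the hinge B, treating each span as simply supported:
  span AB: point load 35.9 at a = 3.75: Pab(L + a)/(6LEI) = 126.2/EI
  span BC: point load 88.6 at a = 8.75: Pab(L + b)/(6LEI) = 181.7/EI
  relative rotation θ_0 = (126.2 + 181.7)/EI = 307.9/EI
A unit hogging moment at B produces rotation L₁/(3EI) + L₂/(3EI) = 5.833/EI.
Compatibility: M_B·(L₁+L₂)/(3EI) = θ_0, giving M_B = 52.78 kN·m (hogging).

M_B = 52.78 kN·m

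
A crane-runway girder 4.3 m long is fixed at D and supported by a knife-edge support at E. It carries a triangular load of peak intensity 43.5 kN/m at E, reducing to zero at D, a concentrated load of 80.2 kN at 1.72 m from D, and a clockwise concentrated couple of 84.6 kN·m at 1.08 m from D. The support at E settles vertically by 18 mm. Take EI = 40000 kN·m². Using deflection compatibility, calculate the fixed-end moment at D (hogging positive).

Remove the prop at E; the released (primary) structure is a cantilever built in at D.
Free-end deflection of the primary structure under the applied loading (downward +):
  triangular load, peak 43.5 at the free end: 11w₀L⁴/(120EI) = 1363/EI
  point load 80.2 at a = 1.72: Pa²(3L − a)/(6EI) = 442.1/EI
  clockwise couple 84.6 at a = 1.08: M₀a(2L − a)/(2EI) = 343.5/EI
  δ_0 = 2149/EI
Tip deflection under a unit load at E: L³/(3EI) = 26.5/EI.
With EI = 40000 kN·m²: δ_0 = 0.053722 m and δ_{EE} = 0.000663 m/kN.
Compatibility — the beam at E must follow the support down by 0.018 m: δ_0 − R_E·δ_{EE} = 0.018, so R_E = (0.053722 − 0.018)/0.000663 = 53.92 kN.
Moment equilibrium about D: M_D = Σ(load moments about D) − R_E·L = 490.6 − 53.92×4.3 = 258.8 kN·m.

M_D = 258.8 kN·m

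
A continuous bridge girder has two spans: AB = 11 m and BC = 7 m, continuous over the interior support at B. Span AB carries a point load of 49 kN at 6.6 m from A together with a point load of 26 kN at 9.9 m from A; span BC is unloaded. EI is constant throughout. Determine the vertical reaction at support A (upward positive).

Insert a hinge at B; M_B is the redundant, and each span becomes simply supported.
Discontinuity in slope at B on the released structure — sum the simple-span end rotations:
  span AB: point load 49 at a = 6.6: Pab(L + a)/(6LEI) = 379.5/EI
  span AB: point load 26 at a = 9.9: Pab(L + a)/(6LEI) = 89.66/EI
  relative rotation θ_0 = (469.1 + 0)/EI = 469.1/EI
A unit hogging moment at B produces rotation L₁/(3EI) + L₂/(3EI) = 6/EI.
Slope continuity at B: θ_0 = M_B·6/EI, so M_B = 469.1/6 = 78.19 kN·m (hogging).
Span AB, ΣM about A with M_B applied at B: R_B^{AB}·11 = 580.8 + 78.19, so R_B^{AB} = 59.91 kN and R_A = 75 − 59.91 = 15.09 kN.

R_A = 15.09 kN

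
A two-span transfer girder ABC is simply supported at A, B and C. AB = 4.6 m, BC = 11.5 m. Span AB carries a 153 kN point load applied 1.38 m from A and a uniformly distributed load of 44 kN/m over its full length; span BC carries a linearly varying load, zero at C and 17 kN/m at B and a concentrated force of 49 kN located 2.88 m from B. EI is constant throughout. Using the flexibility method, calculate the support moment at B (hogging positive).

M_B = 233.9 kN·m

Take M_B as the redundant. Released structure: two simple spans AB and BC with a hinge at B.
End slopes at the hinge B, treating each span as simply supported:
  span AB: point load 153 at a = 1.38: Pab(L + a)/(6LEI) = 147.3/EI
  span AB: UDL 44: wL³/(24EI) = 178.4/EI
  span BC: triangular load, peak 17: w₀L³/(45EI) = 574.6/EI
  span BC: point load 49 at a = 2.88: Pab(L + b)/(6LEI) = 354.7/EI
  relative rotation θ_0 = (325.8 + 929.3)/EI = 1255/EI
A unit hogging moment at B produces rotation L₁/(3EI) + L₂/(3EI) = 5.367/EI.
Compatibility: M_B·(L₁+L₂)/(3EI) = θ_0, giving M_B = 233.9 kN·m (hogging).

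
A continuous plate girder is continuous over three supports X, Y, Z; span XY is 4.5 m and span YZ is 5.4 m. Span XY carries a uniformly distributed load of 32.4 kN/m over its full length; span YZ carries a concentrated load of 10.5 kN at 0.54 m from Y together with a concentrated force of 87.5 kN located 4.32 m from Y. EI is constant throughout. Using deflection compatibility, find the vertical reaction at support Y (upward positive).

R_Y = 126.2 kN

Take M_Y as the redundant. Released structure: two simple spans XY and YZ with a hinge at Y.
End slopes at the hinge Y, treating each span as simply supported:
  span XY: UDL 32.4: wL³/(24EI) = 123/EI
  span YZ: point load 10.5 at a = 0.54: Pab(L + b)/(6LEI) = 8.726/EI
  span YZ: point load 87.5 at a = 4.32: Pab(L + b)/(6LEI) = 81.65/EI
  relative rotation θ_0 = (123 + 90.37)/EI = 213.4/EI
A unit hogging moment at Y produces rotation L₁/(3EI) + L₂/(3EI) = 3.3/EI.
Slope continuity at Y: θ_0 = M_Y·3.3/EI, so M_Y = 213.4/3.3 = 64.66 kN·m (hogging).
Span XY, ΣM about X with M_Y applied at Y: R_Y^{XY}·4.5 = 328.1 + 64.66, so R_Y^{XY} = 87.27 kN and R_X = 145.8 − 87.27 = 58.53 kN.
Span YZ, ΣM about Z: R_Y^{YZ}·5.4 = 145.5 + 64.66, so R_Y^{YZ} = 38.92 kN and R_Z = 98 − 38.92 = 59.08 kN.
R_Y = 87.27 + 38.92 = 126.2 kN.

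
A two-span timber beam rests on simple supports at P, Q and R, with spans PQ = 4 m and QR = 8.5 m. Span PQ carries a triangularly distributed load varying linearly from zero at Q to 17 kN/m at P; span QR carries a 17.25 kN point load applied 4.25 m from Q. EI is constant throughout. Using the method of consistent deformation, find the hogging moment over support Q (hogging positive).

M_Q = 23.77 kN·m

Release continuity at Q by inserting a hinge; the redundant is the internal moment M_Q. The primary structure is two simply-supported spans PQ and QR.
End slopes at the hinge Q, treating each span as simply supported:
  span PQ: triangular load, peak 17: 7w₀L³/(360EI) = 21.16/EI
  span QR: point load 17.25 at a = 4.25: Pab(L + b)/(6LEI) = 77.89/EI
  relative rotation θ_0 = (21.16 + 77.89)/EI = 99.05/EI
A unit hogging moment at Q produces rotation L₁/(3EI) + L₂/(3EI) = 4.167/EI.
Slope continuity at Q: θ_0 = M_Q·4.167/EI, so M_Q = 99.05/4.167 = 23.77 kN·m (hogging).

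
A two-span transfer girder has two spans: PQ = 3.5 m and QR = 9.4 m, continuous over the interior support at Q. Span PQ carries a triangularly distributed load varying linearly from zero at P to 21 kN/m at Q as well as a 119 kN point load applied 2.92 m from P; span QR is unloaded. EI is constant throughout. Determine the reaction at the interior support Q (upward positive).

Insert a hinge at Q; M_Q is the redundant, and each span becomes simply supported.
Rotations at Q on the released spans (each span's end-slope, ×1/EI):
  span PQ: triangular load, peak 21: w₀L³/(45EI) = 20.01/EI
  span PQ: point load 119 at a = 2.92: Pab(L + a)/(6LEI) = 61.61/EI
  relative rotation θ_0 = (81.62 + 0)/EI = 81.62/EI
A unit hogging moment at Q produces rotation L₁/(3EI) + L₂/(3EI) = 4.3/EI.
Compatibility: M_Q·(L₁+L₂)/(3EI) = θ_0, giving M_Q = 18.98 kN·m (hogging).
Span PQ, ΣM about P with M_Q applied at Q: R_Q^{PQ}·3.5 = 433.2 + 18.98, so R_Q^{PQ} = 129.2 kN and R_P = 155.8 − 129.2 = 26.55 kN.
Span QR, ΣM about R: R_Q^{QR}·9.4 = 0 + 18.98, so R_Q^{QR} = 2.019 kN and R_R = 0 − 2.019 = -2.019 kN.
R_Q = 129.2 + 2.019 = 131.2 kN.

R_Q = 131.2 kN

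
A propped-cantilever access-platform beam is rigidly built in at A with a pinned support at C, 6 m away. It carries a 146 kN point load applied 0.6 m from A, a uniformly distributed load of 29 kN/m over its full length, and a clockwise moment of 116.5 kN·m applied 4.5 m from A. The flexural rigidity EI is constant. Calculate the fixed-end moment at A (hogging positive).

M_A = 158.1 kN·m

Choose R_C as the redundant. The primary structure is the cantilever fixed at A.
Downward deflection at the released point C due to the loads:
  point load 146 at a = 0.6: Pa²(3L − a)/(6EI) = 152.4/EI
  UDL 29: wL⁴/(8EI) = 4698/EI
  clockwise couple 116.5 at a = 4.5: M₀a(2L − a)/(2EI) = 1966/EI
  δ_0 = 6816/EI
Flexibility coefficient — unit upward force at C: δ_{CC} = L³/(3EI) = 72/EI.
The prop prevents deflection at C: R_C = δ_0/δ_{CC} = 6816/72 = 94.67 kN.
Moment equilibrium about A: M_A = Σ(load moments about A) − R_C·L = 726.1 − 94.67×6 = 158.1 kN·m.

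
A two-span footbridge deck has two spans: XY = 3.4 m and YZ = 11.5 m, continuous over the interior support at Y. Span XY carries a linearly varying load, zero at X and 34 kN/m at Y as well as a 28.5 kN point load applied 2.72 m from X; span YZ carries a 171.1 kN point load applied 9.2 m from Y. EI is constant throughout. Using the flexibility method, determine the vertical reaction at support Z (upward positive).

Insert a hinge at Y; M_Y is the redundant, and each span becomes simply supported.
Rotations at Y on the released spans (each span's end-slope, ×1/EI):
  span XY: triangular load, peak 34: w₀L³/(45EI) = 29.7/EI
  span XY: point load 28.5 at a = 2.72: Pab(L + a)/(6LEI) = 15.81/EI
  span YZ: point load 171.1 at a = 9.2: Pab(L + b)/(6LEI) = 724.1/EI
  relative rotation θ_0 = (45.51 + 724.1)/EI = 769.6/EI
A unit hogging moment at Y produces rotation L₁/(3EI) + L₂/(3EI) = 4.967/EI.
Compatibility: M_Y·(L₁+L₂)/(3EI) = θ_0, giving M_Y = 155 kN·m (hogging).
Span YZ, ΣM about Z: R_Y^{YZ}·11.5 = 393.5 + 155, so R_Y^{YZ} = 47.69 kN and R_Z = 171.1 − 47.69 = 123.4 kN.

R_Z = 123.4 kN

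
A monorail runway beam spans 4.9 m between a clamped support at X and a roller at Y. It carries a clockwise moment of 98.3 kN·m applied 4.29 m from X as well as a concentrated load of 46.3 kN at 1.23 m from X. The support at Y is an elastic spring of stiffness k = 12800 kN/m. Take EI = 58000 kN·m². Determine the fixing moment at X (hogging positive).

M_X = 7.506 kN·m

Release the roller at Y. Primary structure: cantilever fixed at X.
Deflection at Y on the released cantilever, summing each load's contribution:
  clockwise couple 98.3 at a = 4.29: M₀a(2L − a)/(2EI) = 1162/EI
  point load 46.3 at a = 1.23: Pa²(3L − a)/(6EI) = 157.3/EI
  δ_0 = 1319/EI
Flexibility coefficient — unit upward force at Y: δ_{YY} = L³/(3EI) = 39.22/EI.
With EI = 58000 kN·m²: δ_0 = 0.022742 m and δ_{YY} = 0.000676 m/kN.
Compatibility — the spring shortens by R_Y/k under the reaction it provides: δ_0 − R_Y·δ_{YY} = R_Y/k. With 1/k = 0.000078 m/kN, R_Y = δ_0 / (δ_{YY} + 1/k) = 0.022742 / (0.000676 + 0.000078) = 30.15 kN.
Moment equilibrium about X: M_X = Σ(load moments about X) − R_Y·L = 155.2 − 30.15×4.9 = 7.506 kN·m.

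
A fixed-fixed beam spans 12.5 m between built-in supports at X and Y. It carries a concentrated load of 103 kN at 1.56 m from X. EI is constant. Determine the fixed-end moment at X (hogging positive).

Take the two fixed-end moments M_X, M_Y as redundants; the released structure is the simple span XY.
On the primary (simply-supported) span, the end slopes from the loading are:
  at X: point load 103 at a = 1.56: Pab(L + b)/(6LEI) = 549.4/EI
  at Y: point load 103 at a = 1.56: Pab(L + a)/(6LEI) = 329.5/EI
  θ_X0 = 549.4/EI,  θ_Y0 = 329.5/EI
Flexibility coefficients: a unit moment at one end gives L/(3EI) there and L/(6EI) at the far end, so f₁₁ = f₂₂ = 4.167/EI and f₁₂ = f₂₁ = 2.083/EI.
Compatibility — zero rotation at each built-in end:
  4.167 M_X + 2.083 M_Y = 549.4
  2.083 M_X + 4.167 M_Y = 329.5
Solving the pair gives M_X = 123.1 kN·m and M_Y = 17.55 kN·m (hogging).

M_X = 123.1 kN·m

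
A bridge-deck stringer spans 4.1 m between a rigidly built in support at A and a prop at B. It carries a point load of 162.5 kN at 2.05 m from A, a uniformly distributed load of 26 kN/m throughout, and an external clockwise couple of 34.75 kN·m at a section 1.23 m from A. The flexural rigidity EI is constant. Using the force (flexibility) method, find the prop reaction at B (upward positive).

R_B = 97.24 kN

Remove the prop at B; the released (primary) structure is a cantilever built in at A.
Deflection at B on the released cantilever, summing each load's contribution:
  point load 162.5 at a = 2.05: Pa²(3L − a)/(6EI) = 1167/EI
  UDL 26: wL⁴/(8EI) = 918.4/EI
  clockwise couple 34.75 at a = 1.23: M₀a(2L − a)/(2EI) = 149/EI
  δ_0 = 2234/EI
Tip deflection under a unit load at B: L³/(3EI) = 22.97/EI.
The prop prevents deflection at B: R_B = δ_0/δ_{BB} = 2234/22.97 = 97.24 kN.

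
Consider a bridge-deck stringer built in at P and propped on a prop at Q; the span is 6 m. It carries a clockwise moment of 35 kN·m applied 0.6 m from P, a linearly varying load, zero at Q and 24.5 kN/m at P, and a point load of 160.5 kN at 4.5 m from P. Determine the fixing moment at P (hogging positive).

Take the reaction at Q as the redundant and release it; the primary structure is a cantilever fixed at P.
Primary-structure tip deflection at Q by superposition:
  clockwise couple 35 at a = 0.6: M₀a(2L − a)/(2EI) = 119.7/EI
  triangular load, peak 24.5 at the fixed end: w₀L⁴/(30EI) = 1058/EI
  point load 160.5 at a = 4.5: Pa²(3L − a)/(6EI) = 7313/EI
  δ_0 = 8491/EI
Tip deflection under a unit load at Q: L³/(3EI) = 72/EI.
The prop prevents deflection at Q: R_Q = δ_0/δ_{QQ} = 8491/72 = 117.9 kN.
Moment equilibrium about P: M_P = Σ(load moments about P) − R_Q·L = 904.2 − 117.9×6 = 196.7 kN·m.

M_P = 196.7 kN·m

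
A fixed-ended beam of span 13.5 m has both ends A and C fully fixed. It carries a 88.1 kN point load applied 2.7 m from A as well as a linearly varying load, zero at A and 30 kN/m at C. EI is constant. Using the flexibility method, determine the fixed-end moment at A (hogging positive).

M_A = 334.5 kN·m

Release both end moments; the primary structure is a simply-supported span AC with redundants M_A and M_C.
On the primary (simply-supported) span, the end slopes from the loading are:
  at A: point load 88.1 at a = 2.7: Pab(L + b)/(6LEI) = 770.7/EI
  at C: point load 88.1 at a = 2.7: Pab(L + a)/(6LEI) = 513.8/EI
  at A: triangular load, peak 30: 7w₀L³/(360EI) = 1435/EI
  at C: triangular load, peak 30: w₀L³/(45EI) = 1640/EI
  θ_A0 = 2206/EI,  θ_C0 = 2154/EI
Flexibility coefficients: a unit moment at one end gives L/(3EI) there and L/(6EI) at the far end, so f₁₁ = f₂₂ = 4.5/EI and f₁₂ = f₂₁ = 2.25/EI.
Compatibility — zero rotation at each built-in end:
  4.5 M_A + 2.25 M_C = 2206
  2.25 M_A + 4.5 M_C = 2154
Solving the pair gives M_A = 334.5 kN·m and M_C = 311.4 kN·m (hogging).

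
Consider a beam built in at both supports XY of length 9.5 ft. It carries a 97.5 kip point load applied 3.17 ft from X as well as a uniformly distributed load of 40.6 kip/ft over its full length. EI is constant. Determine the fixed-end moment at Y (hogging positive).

M_Y = 374.1 kip·ft

Release both end moments; the primary structure is a simply-supported span XY with redundants M_X and M_Y.
End rotations of the released simple span under the applied load (×1/EI):
  at X: point load 97.5 at a = 3.17: Pab(L + b)/(6LEI) = 543.3/EI
  at Y: point load 97.5 at a = 3.17: Pab(L + a)/(6LEI) = 434.9/EI
  at X: UDL 40.6: wL³/(24EI) = 1450/EI
  at Y: UDL 40.6: wL³/(24EI) = 1450/EI
  θ_X0 = 1994/EI,  θ_Y0 = 1885/EI
Flexibility coefficients: a unit moment at one end gives L/(3EI) there and L/(6EI) at the far end, so f₁₁ = f₂₂ = 3.167/EI and f₁₂ = f₂₁ = 1.583/EI.
Compatibility — zero rotation at each built-in end:
  3.167 M_X + 1.583 M_Y = 1994
  1.583 M_X + 3.167 M_Y = 1885
Solving the pair gives M_X = 442.6 kip·ft and M_Y = 374.1 kip·ft (hogging).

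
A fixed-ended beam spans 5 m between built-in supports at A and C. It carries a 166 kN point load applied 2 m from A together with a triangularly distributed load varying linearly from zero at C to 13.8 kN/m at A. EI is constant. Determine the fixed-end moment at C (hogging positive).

M_C = 91.18 kN·m

Take the two fixed-end moments M_A, M_C as redundants; the released structure is the simple span AC.
End rotations of the released simple span under the applied load (×1/EI):
  at A: point load 166 at a = 2: Pab(L + b)/(6LEI) = 265.6/EI
  at C: point load 166 at a = 2: Pab(L + a)/(6LEI) = 232.4/EI
  at A: triangular load, peak 13.8: w₀L³/(45EI) = 38.33/EI
  at C: triangular load, peak 13.8: 7w₀L³/(360EI) = 33.54/EI
  θ_A0 = 303.9/EI,  θ_C0 = 265.9/EI
Flexibility coefficients: a unit moment at one end gives L/(3EI) there and L/(6EI) at the far end, so f₁₁ = f₂₂ = 1.667/EI and f₁₂ = f₂₁ = 0.8333/EI.
Compatibility — zero rotation at each built-in end:
  1.667 M_A + 0.8333 M_C = 303.9
  0.8333 M_A + 1.667 M_C = 265.9
Solving the pair gives M_A = 136.8 kN·m and M_C = 91.18 kN·m (hogging).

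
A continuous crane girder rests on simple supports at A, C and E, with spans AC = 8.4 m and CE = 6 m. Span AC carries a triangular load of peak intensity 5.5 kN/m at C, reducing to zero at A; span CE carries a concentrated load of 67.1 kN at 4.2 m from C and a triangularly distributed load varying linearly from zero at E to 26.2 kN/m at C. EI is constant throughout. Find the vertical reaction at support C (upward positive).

R_C = 106.3 kN

Release continuity at C by inserting a hinge; the redundant is the internal moment M_C. The primary structure is two simply-supported spans AC and CE.
End slopes at the hinge C, treating each span as simply supported:
  span AC: triangular load, peak 5.5: w₀L³/(45EI) = 72.44/EI
  span CE: point load 67.1 at a = 4.2: Pab(L + b)/(6LEI) = 109.9/EI
  span CE: triangular load, peak 26.2: w₀L³/(45EI) = 125.8/EI
  relative rotation θ_0 = (72.44 + 235.7)/EI = 308.1/EI
A unit hogging moment at C produces rotation L₁/(3EI) + L₂/(3EI) = 4.8/EI.
Compatibility: M_C·(L₁+L₂)/(3EI) = θ_0, giving M_C = 64.19 kN·m (hogging).
Span AC, ΣM about A with M_C applied at C: R_C^{AC}·8.4 = 129.4 + 64.19, so R_C^{AC} = 23.04 kN and R_A = 23.1 − 23.04 = 0.05835 kN.
Span CE, ΣM about E: R_C^{CE}·6 = 435.2 + 64.19, so R_C^{CE} = 83.23 kN and R_E = 145.7 − 83.23 = 62.47 kN.
R_C = 23.04 + 83.23 = 106.3 kN.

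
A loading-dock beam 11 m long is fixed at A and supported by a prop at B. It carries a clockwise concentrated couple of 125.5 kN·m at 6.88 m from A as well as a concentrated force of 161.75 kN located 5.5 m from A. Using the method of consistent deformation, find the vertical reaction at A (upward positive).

Choose R_B as the redundant. The primary structure is the cantilever fixed at A.
Primary-structure tip deflection at B by superposition:
  clockwise couple 125.5 at a = 6.88: M₀a(2L − a)/(2EI) = 6528/EI
  point load 161.75 at a = 5.5: Pa²(3L − a)/(6EI) = 22426/EI
  δ_0 = 28954/EI
Flexibility coefficient — unit upward force at B: δ_{BB} = L³/(3EI) = 443.7/EI.
The prop prevents deflection at B: R_B = δ_0/δ_{BB} = 28954/443.7 = 65.26 kN.
Vertical equilibrium: R_A = ΣP − R_B = 161.8 − 65.26 = 96.49 kN.

R_A = 96.49 kN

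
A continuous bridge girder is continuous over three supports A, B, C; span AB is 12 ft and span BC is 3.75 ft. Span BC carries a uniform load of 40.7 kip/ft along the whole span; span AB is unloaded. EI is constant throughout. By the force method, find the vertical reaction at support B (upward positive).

Take M_B as the redundant. Released structure: two simple spans AB and BC with a hinge at B.
End slopes at the hinge B, treating each span as simply supported:
  span BC: UDL 40.7: wL³/(24EI) = 89.43/EI
  relative rotation θ_0 = (0 + 89.43)/EI = 89.43/EI
A unit hogging moment at B produces rotation L₁/(3EI) + L₂/(3EI) = 5.25/EI.
Compatibility: M_B·(L₁+L₂)/(3EI) = θ_0, giving M_B = 17.03 kip·ft (hogging).
Span AB, ΣM about A with M_B applied at B: R_B^{AB}·12 = 0 + 17.03, so R_B^{AB} = 1.42 kip and R_A = 0 − 1.42 = -1.42 kip.
Span BC, ΣM about C: R_B^{BC}·3.75 = 286.2 + 17.03, so R_B^{BC} = 80.85 kip and R_C = 152.6 − 80.85 = 71.77 kip.
R_B = 1.42 + 80.85 = 82.27 kip.

R_B = 82.27 kip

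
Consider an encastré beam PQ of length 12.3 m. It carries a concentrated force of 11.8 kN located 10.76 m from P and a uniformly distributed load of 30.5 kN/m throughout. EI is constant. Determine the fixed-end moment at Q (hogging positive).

M_Q = 398.4 kN·m

Take the two fixed-end moments M_P, M_Q as redundants; the released structure is the simple span PQ.
On the primary (simply-supported) span, the end slopes from the loading are:
  at P: point load 11.8 at a = 10.76: Pab(L + b)/(6LEI) = 36.67/EI
  at Q: point load 11.8 at a = 10.76: Pab(L + a)/(6LEI) = 61.1/EI
  at P: UDL 30.5: wL³/(24EI) = 2365/EI
  at Q: UDL 30.5: wL³/(24EI) = 2365/EI
  θ_P0 = 2402/EI,  θ_Q0 = 2426/EI
Flexibility coefficients: a unit moment at one end gives L/(3EI) there and L/(6EI) at the far end, so f₁₁ = f₂₂ = 4.1/EI and f₁₂ = f₂₁ = 2.05/EI.
Compatibility — zero rotation at each built-in end:
  4.1 M_P + 2.05 M_Q = 2402
  2.05 M_P + 4.1 M_Q = 2426
Solving the pair gives M_P = 386.5 kN·m and M_Q = 398.4 kN·m (hogging).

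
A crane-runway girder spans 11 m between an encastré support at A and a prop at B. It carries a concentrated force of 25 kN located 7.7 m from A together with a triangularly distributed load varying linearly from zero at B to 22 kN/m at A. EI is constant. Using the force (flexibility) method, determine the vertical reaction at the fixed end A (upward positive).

R_A = 107.7 kN

Take the reaction at B as the redundant and release it; the primary structure is a cantilever fixed at A.
Deflection at B on the released cantilever, summing each load's contribution:
  point load 25 at a = 7.7: Pa²(3L − a)/(6EI) = 6250/EI
  triangular load, peak 22 at the fixed end: w₀L⁴/(30EI) = 10737/EI
  δ_0 = 16987/EI
Tip deflection under a unit load at B: L³/(3EI) = 443.7/EI.
Compatibility at B: δ_0 − R_B·δ_{BB} = 0, so R_B = 16987/443.7 = 38.29 kN.
Vertical equilibrium: R_A = ΣP − R_B = 146 − 38.29 = 107.7 kN.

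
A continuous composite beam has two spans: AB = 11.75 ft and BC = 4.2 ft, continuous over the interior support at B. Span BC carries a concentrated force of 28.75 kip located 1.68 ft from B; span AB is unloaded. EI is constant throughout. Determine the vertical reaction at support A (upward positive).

R_A = -0.5196 kip

Take M_B as the redundant. Released structure: two simple spans AB and BC with a hinge at B.
Rotations at B on the released spans (each span's end-slope, ×1/EI):
  span BC: point load 28.75 at a = 1.68: Pab(L + b)/(6LEI) = 32.46/EI
  relative rotation θ_0 = (0 + 32.46)/EI = 32.46/EI
A unit hogging moment at B produces rotation L₁/(3EI) + L₂/(3EI) = 5.317/EI.
Slope continuity at B: θ_0 = M_B·5.317/EI, so M_B = 32.46/5.317 = 6.105 kip·ft (hogging).
Span AB, ΣM about A with M_B applied at B: R_B^{AB}·11.75 = 0 + 6.105, so R_B^{AB} = 0.5196 kip and R_A = 0 − 0.5196 = -0.5196 kip.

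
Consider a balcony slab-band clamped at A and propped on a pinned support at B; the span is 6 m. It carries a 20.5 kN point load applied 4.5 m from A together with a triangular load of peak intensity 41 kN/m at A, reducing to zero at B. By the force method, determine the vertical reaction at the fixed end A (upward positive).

R_A = 105.9 kN

Release the roller at B. Primary structure: cantilever fixed at A.
Free-end deflection of the primary structure under the applied loading (downward +):
  point load 20.5 at a = 4.5: Pa²(3L − a)/(6EI) = 934/EI
  triangular load, peak 41 at the fixed end: w₀L⁴/(30EI) = 1771/EI
  δ_0 = 2705/EI
Flexibility coefficient — unit upward force at B: δ_{BB} = L³/(3EI) = 72/EI.
The prop prevents deflection at B: R_B = δ_0/δ_{BB} = 2705/72 = 37.57 kN.
Vertical equilibrium: R_A = ΣP − R_B = 143.5 − 37.57 = 105.9 kN.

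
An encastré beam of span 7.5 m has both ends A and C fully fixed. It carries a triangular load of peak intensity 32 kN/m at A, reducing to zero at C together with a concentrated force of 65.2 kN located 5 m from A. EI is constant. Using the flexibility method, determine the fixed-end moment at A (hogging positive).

M_A = 126.2 kN·m

Release both end moments; the primary structure is a simply-supported span AC with redundants M_A and M_C.
On the primary (simply-supported) span, the end slopes from the loading are:
  at A: triangular load, peak 32: w₀L³/(45EI) = 300/EI
  at C: triangular load, peak 32: 7w₀L³/(360EI) = 262.5/EI
  at A: point load 65.2 at a = 5: Pab(L + b)/(6LEI) = 181.1/EI
  at C: point load 65.2 at a = 5: Pab(L + a)/(6LEI) = 226.4/EI
  θ_A0 = 481.1/EI,  θ_C0 = 488.9/EI
Flexibility coefficients: a unit moment at one end gives L/(3EI) there and L/(6EI) at the far end, so f₁₁ = f₂₂ = 2.5/EI and f₁₂ = f₂₁ = 1.25/EI.
Compatibility — zero rotation at each built-in end:
  2.5 M_A + 1.25 M_C = 481.1
  1.25 M_A + 2.5 M_C = 488.9
Solving the pair gives M_A = 126.2 kN·m and M_C = 132.4 kN·m (hogging).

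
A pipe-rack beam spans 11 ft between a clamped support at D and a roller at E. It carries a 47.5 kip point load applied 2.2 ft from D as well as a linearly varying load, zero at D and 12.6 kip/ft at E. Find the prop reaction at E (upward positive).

Release the roller at E. Primary structure: cantilever fixed at D.
Deflection at E on the released cantilever, summing each load's contribution:
  point load 47.5 at a = 2.2: Pa²(3L − a)/(6EI) = 1180/EI
  triangular load, peak 12.6 at the free end: 11w₀L⁴/(120EI) = 16910/EI
  δ_0 = 18091/EI
Flexibility coefficient — unit upward force at E: δ_{EE} = L³/(3EI) = 443.7/EI.
Compatibility at E: δ_0 − R_E·δ_{EE} = 0, so R_E = 18091/443.7 = 40.77 kip.

R_E = 40.77 kip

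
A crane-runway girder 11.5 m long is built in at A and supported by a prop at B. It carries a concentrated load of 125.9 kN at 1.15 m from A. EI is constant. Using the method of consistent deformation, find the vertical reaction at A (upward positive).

Choose R_B as the redundant. The primary structure is the cantilever fixed at A.
Free-end deflection of the primary structure under the applied loading (downward +):
  point load 125.9 at a = 1.15: Pa²(3L − a)/(6EI) = 925.5/EI
Tip deflection under a unit load at B: L³/(3EI) = 507/EI.
The prop prevents deflection at B: R_B = δ_0/δ_{BB} = 925.5/507 = 1.826 kN.
Vertical equilibrium: R_A = ΣP − R_B = 125.9 − 1.826 = 124.1 kN.

R_A = 124.1 kN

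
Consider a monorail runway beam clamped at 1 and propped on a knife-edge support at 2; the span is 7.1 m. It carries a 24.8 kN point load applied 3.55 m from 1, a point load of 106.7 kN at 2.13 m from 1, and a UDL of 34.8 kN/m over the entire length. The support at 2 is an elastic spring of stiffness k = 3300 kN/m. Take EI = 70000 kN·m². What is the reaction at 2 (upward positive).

Choose R_2 as the redundant. The primary structure is the cantilever fixed at 1.
Deflection at 2 on the released cantilever, summing each load's contribution:
  point load 24.8 at a = 3.55: Pa²(3L − a)/(6EI) = 924.6/EI
  point load 106.7 at a = 2.13: Pa²(3L − a)/(6EI) = 1547/EI
  UDL 34.8: wL⁴/(8EI) = 11054/EI
  δ_0 = 13525/EI
Tip deflection under a unit load at 2: L³/(3EI) = 119.3/EI.
With EI = 70000 kN·m²: δ_0 = 0.19322 m and δ_{22} = 0.001704 m/kN.
Compatibility — the spring shortens by R_2/k under the reaction it provides: δ_0 − R_2·δ_{22} = R_2/k. With 1/k = 0.000303 m/kN, R_2 = δ_0 / (δ_{22} + 1/k) = 0.19322 / (0.001704 + 0.000303) = 96.25 kN.

R_2 = 96.25 kN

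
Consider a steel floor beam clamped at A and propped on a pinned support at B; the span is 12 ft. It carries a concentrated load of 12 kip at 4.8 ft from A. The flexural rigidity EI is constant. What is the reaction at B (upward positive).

Remove the prop at B; the released (primary) structure is a cantilever built in at A.
Downward deflection at the released point B due to the loads:
  point load 12 at a = 4.8: Pa²(3L − a)/(6EI) = 1438/EI
Tip deflection under a unit load at B: L³/(3EI) = 576/EI.
The prop prevents deflection at B: R_B = δ_0/δ_{BB} = 1438/576 = 2.496 kip.

R_B = 2.496 kip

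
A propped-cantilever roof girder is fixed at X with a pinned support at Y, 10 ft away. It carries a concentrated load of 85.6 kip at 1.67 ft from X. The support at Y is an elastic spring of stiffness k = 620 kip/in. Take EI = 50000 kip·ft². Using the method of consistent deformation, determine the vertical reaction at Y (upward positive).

R_Y = 3.315 kip

Choose R_Y as the redundant. The primary structure is the cantilever fixed at X.
Free-end deflection of the primary structure under the applied loading (downward +):
  point load 85.6 at a = 1.67: Pa²(3L − a)/(6EI) = 1127/EI
Flexibility coefficient — unit upward force at Y: δ_{YY} = L³/(3EI) = 333.3/EI.
With EI = 50000 kip·ft²: δ_0 = 0.022544 ft and δ_{YY} = 0.006667 ft/kip.
Compatibility — the spring shortens by R_Y/k under the reaction it provides: δ_0 − R_Y·δ_{YY} = R_Y/k. With 1/k = 1/(620×12) ft/kip = 0.000134 ft/kip, R_Y = δ_0 / (δ_{YY} + 1/k) = 0.022544 / (0.006667 + 0.000134) = 3.315 kip.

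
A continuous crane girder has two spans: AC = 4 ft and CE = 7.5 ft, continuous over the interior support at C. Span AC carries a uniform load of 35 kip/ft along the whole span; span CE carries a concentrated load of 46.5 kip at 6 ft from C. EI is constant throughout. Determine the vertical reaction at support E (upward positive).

R_E = 31.04 kip

Insert a hinge at C; M_C is the redundant, and each span becomes simply supported.
Discontinuity in slope at C on the released structure — sum the simple-span end rotations:
  span AC: UDL 35: wL³/(24EI) = 93.33/EI
  span CE: point load 46.5 at a = 6: Pab(L + b)/(6LEI) = 83.7/EI
  relative rotation θ_0 = (93.33 + 83.7)/EI = 177/EI
A unit hogging moment at C produces rotation L₁/(3EI) + L₂/(3EI) = 3.833/EI.
Slope continuity at C: θ_0 = M_C·3.833/EI, so M_C = 177/3.833 = 46.18 kip·ft (hogging).
Span CE, ΣM about E: R_C^{CE}·7.5 = 69.75 + 46.18, so R_C^{CE} = 15.46 kip and R_E = 46.5 − 15.46 = 31.04 kip.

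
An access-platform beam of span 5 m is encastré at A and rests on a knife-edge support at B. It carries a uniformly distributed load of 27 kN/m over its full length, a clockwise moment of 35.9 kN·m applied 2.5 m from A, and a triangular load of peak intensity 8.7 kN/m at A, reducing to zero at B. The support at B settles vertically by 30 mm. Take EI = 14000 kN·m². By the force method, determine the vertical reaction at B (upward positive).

Choose R_B as the redundant. The primary structure is the cantilever fixed at A.
Primary-structure tip deflection at B by superposition:
  UDL 27: wL⁴/(8EI) = 2109/EI
  clockwise couple 35.9 at a = 2.5: M₀a(2L − a)/(2EI) = 336.6/EI
  triangular load, peak 8.7 at the fixed end: w₀L⁴/(30EI) = 181.2/EI
  δ_0 = 2627/EI
Tip deflection under a unit load at B: L³/(3EI) = 41.67/EI.
With EI = 14000 kN·m²: δ_0 = 0.18766 m and δ_{BB} = 0.002976 m/kN.
Compatibility — the beam at B must follow the support down by 0.03 m: δ_0 − R_B·δ_{BB} = 0.03, so R_B = (0.18766 − 0.03)/0.002976 = 52.97 kN.

R_B = 52.97 kN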